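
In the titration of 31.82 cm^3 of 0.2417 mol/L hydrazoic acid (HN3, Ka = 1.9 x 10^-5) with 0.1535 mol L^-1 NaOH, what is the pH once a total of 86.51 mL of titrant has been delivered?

n(acid) = 0.2417 x 0.03182 = 0.007691 mol; n(NaOH) added = 0.1535 x 0.08651 = 0.01328 mol.
Base is in excess by 0.01328 - 0.007691 = 0.005588 mol in a total volume of 0.1183 L.
[OH^-] = 0.005588/0.1183 = 0.04723 M, so pOH = 1.33 and pH = 14.00 - 1.33 = 12.67.

12.67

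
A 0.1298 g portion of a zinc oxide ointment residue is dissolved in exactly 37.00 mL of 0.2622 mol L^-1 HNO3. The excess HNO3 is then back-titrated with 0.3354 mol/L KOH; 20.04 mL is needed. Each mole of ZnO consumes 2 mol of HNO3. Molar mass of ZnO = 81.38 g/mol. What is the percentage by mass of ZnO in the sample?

Total n(HNO3) added = 0.2622 x 0.03700 = 0.009701 mol.
n(KOH) used = 0.3354 x 0.02004 = 0.006721 mol, which equals the excess n(HNO3).
So n(HNO3) consumed by the sample = 0.009701 - 0.006721 = 0.002980 mol.
n(ZnO) = 0.002980 / 2 = 0.001490 mol.
mass ZnO = 0.001490 x 81.38 = 0.1213 g, so %ZnO = 0.1213/0.1298 x 100 = 93.4%.

93.4%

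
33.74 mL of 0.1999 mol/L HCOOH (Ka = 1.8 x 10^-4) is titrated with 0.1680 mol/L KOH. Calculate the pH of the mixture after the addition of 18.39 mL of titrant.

Initial n(HCOOH) = 0.1999 x 0.03374 = 0.006745 mol.
n(KOH) added = 0.1680 x 0.01839 = 0.003090 mol, converting that many moles of HCOOH to HCOO-.
Remaining n(HCOOH) = 0.003655 mol; n(HCOO-) = 0.003090 mol.
By Henderson-Hasselbalch, pH = pKa + log([A^-]/[HA]) = 3.74 + log(0.003090/0.003655) = 3.74 + (-0.07) = 3.67.

3.67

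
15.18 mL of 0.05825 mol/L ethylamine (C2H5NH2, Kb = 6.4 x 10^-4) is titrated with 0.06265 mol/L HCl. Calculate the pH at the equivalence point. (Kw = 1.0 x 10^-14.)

n(C2H5NH2) = 0.05825 x 0.01518 = 0.0008842 mol; V(HCl) at equivalence = 0.0008842/0.06265 = 0.01411 L.
At equivalence the base is fully converted to C2H5NH3+; total volume = 0.02929 L, so [C2H5NH3+] = 0.0008842/0.02929 = 0.03018 M.
Ka(C2H5NH3+) = Kw/Kb = 1.0e-14 / 6.4 x 10^-4 = 1.56e-11.
[H^+] = sqrt(Ka x [C2H5NH3+]) = sqrt(1.56e-11 x 0.03018) = 6.87e-7 M.
pH = -log(6.87e-7) = 6.16.

6.16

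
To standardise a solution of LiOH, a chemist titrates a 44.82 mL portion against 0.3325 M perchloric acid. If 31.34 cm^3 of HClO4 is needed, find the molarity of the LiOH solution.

n(HClO4) delivered = 0.3325 x 0.03134 = 0.01042 mol.
For a 1:1 reaction, n(LiOH) = 0.01042 mol.
[LiOH] = 0.01042 mol / 0.04482 L = 0.232 M.

0.232 M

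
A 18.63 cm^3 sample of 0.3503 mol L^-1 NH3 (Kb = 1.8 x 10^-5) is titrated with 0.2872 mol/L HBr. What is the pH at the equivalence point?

5.03

n(NH3) = 0.3503 x 0.01863 = 0.006526 mol; V(HBr) at equivalence = 0.006526/0.2872 = 0.02272 L.
At equivalence the base is fully converted to NH4+; total volume = 0.04135 L, so [NH4+] = 0.006526/0.04135 = 0.1578 M.
Ka(NH4+) = Kw/Kb = 1.0e-14 / 1.8 x 10^-5 = 5.56e-10.
[H^+] = sqrt(Ka x [NH4+]) = sqrt(5.56e-10 x 0.1578) = 9.36e-6 M.
pH = -log(9.36e-6) = 5.03.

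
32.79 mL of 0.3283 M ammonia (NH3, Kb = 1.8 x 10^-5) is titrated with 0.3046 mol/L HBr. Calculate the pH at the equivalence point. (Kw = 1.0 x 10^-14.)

n(NH3) = 0.3283 x 0.03279 = 0.01076 mol; V(HBr) at equivalence = 0.01076/0.3046 = 0.03534 L.
At equivalence the base is fully converted to NH4+; total volume = 0.06813 L, so [NH4+] = 0.01076/0.06813 = 0.1580 M.
Ka(NH4+) = Kw/Kb = 1.0e-14 / 1.8 x 10^-5 = 5.56e-10.
[H^+] = sqrt(Ka x [NH4+]) = sqrt(5.56e-10 x 0.1580) = 9.37e-6 M.
pH = -log(9.37e-6) = 5.03.

5.03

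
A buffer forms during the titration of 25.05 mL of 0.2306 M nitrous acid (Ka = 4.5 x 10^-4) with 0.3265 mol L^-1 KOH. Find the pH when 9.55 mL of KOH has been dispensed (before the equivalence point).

Initial n(HNO2) = 0.2306 x 0.02505 = 0.005777 mol.
n(KOH) added = 0.3265 x 0.009550 = 0.003118 mol, converting that many moles of HNO2 to NO2-.
Remaining n(HNO2) = 0.002658 mol; n(NO2-) = 0.003118 mol.
By Henderson-Hasselbalch, pH = pKa + log([A^-]/[HA]) = 3.35 + log(0.003118/0.002658) = 3.35 + (+0.07) = 3.42.

3.42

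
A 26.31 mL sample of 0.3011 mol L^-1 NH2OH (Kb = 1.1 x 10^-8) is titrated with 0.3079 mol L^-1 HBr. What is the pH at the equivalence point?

3.43

n(NH2OH) = 0.3011 x 0.02631 = 0.007922 mol; V(HBr) at equivalence = 0.007922/0.3079 = 0.02573 L.
At equivalence the base is fully converted to NH3OH+; total volume = 0.05204 L, so [NH3OH+] = 0.007922/0.05204 = 0.1522 M.
Ka(NH3OH+) = Kw/Kb = 1.0e-14 / 1.1 x 10^-8 = 9.09e-7.
[H^+] = sqrt(Ka x [NH3OH+]) = sqrt(9.09e-7 x 0.1522) = 0.000372 M.
pH = -log(0.000372) = 3.43.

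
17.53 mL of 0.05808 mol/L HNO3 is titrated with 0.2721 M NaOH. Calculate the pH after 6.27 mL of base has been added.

12.46

n(acid) = 0.05808 x 0.01753 = 0.001018 mol; n(NaOH) added = 0.2721 x 0.006270 = 0.001706 mol.
Base is in excess by 0.001706 - 0.001018 = 0.0006879 mol in a total volume of 0.02380 L.
[OH^-] = 0.0006879/0.02380 = 0.02890 M, so pOH = 1.54 and pH = 14.00 - 1.54 = 12.46.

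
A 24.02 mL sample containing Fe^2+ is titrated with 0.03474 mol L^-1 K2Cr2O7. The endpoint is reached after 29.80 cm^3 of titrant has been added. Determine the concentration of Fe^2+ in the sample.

n(K2Cr2O7) = 0.03474 x 0.02980 = 0.001035 mol.
From the balanced equation, 1 mol K2Cr2O7 reacts with 6 mol Fe^2+, so n(Fe^2+) = 0.001035 x 6/1 = 0.006212 mol.
[Fe^2+] = 0.006212 / 0.02402 L = 0.259 M.

0.259 M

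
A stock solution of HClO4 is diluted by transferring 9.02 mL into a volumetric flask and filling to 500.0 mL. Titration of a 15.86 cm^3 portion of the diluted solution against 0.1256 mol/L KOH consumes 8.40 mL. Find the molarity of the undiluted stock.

n(KOH) = 0.1256 x 0.008400 = 0.001055 mol.
n(HClO4) in the aliquot = 0.001055 mol.
[diluted HClO4] = 0.001055 / 0.01586 = 0.06652 M.
Dilution factor = 500.0/9.020 = 55.43, so [stock] = 0.06652 x 55.43 = 3.69 M.

3.69 M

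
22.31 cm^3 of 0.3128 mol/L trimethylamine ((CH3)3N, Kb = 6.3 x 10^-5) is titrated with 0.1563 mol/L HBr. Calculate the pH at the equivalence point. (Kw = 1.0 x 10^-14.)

5.39

n((CH3)3N) = 0.3128 x 0.02231 = 0.006979 mol; V(HBr) at equivalence = 0.006979/0.1563 = 0.04465 L.
At equivalence the base is fully converted to (CH3)3NH+; total volume = 0.06696 L, so [(CH3)3NH+] = 0.006979/0.06696 = 0.1042 M.
Ka((CH3)3NH+) = Kw/Kb = 1.0e-14 / 6.3 x 10^-5 = 1.59e-10.
[H^+] = sqrt(Ka x [(CH3)3NH+]) = sqrt(1.59e-10 x 0.1042) = 4.07e-6 M.
pH = -log(4.07e-6) = 5.39.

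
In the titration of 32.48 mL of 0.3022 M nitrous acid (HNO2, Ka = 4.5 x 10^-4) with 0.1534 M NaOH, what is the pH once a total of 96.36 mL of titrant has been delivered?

12.59

n(acid) = 0.3022 x 0.03248 = 0.009815 mol; n(NaOH) added = 0.1534 x 0.09636 = 0.01478 mol.
Base is in excess by 0.01478 - 0.009815 = 0.004966 mol in a total volume of 0.1288 L.
[OH^-] = 0.004966/0.1288 = 0.03855 M, so pOH = 1.41 and pH = 14.00 - 1.41 = 12.59.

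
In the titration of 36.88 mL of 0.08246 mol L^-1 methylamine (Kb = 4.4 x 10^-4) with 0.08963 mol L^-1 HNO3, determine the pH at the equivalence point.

6.01

n(CH3NH2) = 0.08246 x 0.03688 = 0.003041 mol; V(HNO3) at equivalence = 0.003041/0.08963 = 0.03393 L.
At equivalence the base is fully converted to CH3NH3+; total volume = 0.07081 L, so [CH3NH3+] = 0.003041/0.07081 = 0.04295 M.
Ka(CH3NH3+) = Kw/Kb = 1.0e-14 / 4.4 x 10^-4 = 2.27e-11.
[H^+] = sqrt(Ka x [CH3NH3+]) = sqrt(2.27e-11 x 0.04295) = 9.88e-7 M.
pH = -log(9.88e-7) = 6.01.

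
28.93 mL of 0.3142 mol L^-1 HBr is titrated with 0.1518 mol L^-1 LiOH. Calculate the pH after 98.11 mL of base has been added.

n(acid) = 0.3142 x 0.02893 = 0.009090 mol; n(LiOH) added = 0.1518 x 0.09811 = 0.01489 mol.
Base is in excess by 0.01489 - 0.009090 = 0.005803 mol in a total volume of 0.1270 L.
[OH^-] = 0.005803/0.1270 = 0.04568 M, so pOH = 1.34 and pH = 14.00 - 1.34 = 12.66.

12.66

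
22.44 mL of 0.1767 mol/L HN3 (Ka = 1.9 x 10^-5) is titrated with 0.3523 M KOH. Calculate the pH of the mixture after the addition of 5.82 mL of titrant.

Initial n(HN3) = 0.1767 x 0.02244 = 0.003965 mol.
n(KOH) added = 0.3523 x 0.005820 = 0.002050 mol, converting that many moles of HN3 to N3-.
Remaining n(HN3) = 0.001915 mol; n(N3-) = 0.002050 mol.
By Henderson-Hasselbalch, pH = pKa + log([A^-]/[HA]) = 4.72 + log(0.002050/0.001915) = 4.72 + (+0.03) = 4.75.

4.75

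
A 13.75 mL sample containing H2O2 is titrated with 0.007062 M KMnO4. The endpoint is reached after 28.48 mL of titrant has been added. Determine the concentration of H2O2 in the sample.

0.0366 M

n(KMnO4) = 0.007062 x 0.02848 = 0.0002011 mol.
From the balanced equation, 2 mol KMnO4 reacts with 5 mol H2O2, so n(H2O2) = 0.0002011 x 5/2 = 0.0005028 mol.
[H2O2] = 0.0005028 / 0.01375 L = 0.0366 M.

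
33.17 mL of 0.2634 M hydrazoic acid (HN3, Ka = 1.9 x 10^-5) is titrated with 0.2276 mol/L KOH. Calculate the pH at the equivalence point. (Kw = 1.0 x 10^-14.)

8.90

n(HN3) = 0.2634 x 0.03317 = 0.008737 mol; V(KOH) at equivalence = 0.008737/0.2276 = 0.03839 L.
At equivalence all the acid is converted to N3-; total volume = 0.03317 + 0.03839 = 0.07156 L, so [N3-] = 0.008737/0.07156 = 0.1221 M.
Kb = Kw/Ka = 1.0e-14 / 1.9 x 10^-5 = 5.26e-10.
[OH^-] = sqrt(Kb x [N3-]) = sqrt(5.26e-10 x 0.1221) = 8.02e-6 M.
pOH = 5.10, so pH = 14.00 - 5.10 = 8.90.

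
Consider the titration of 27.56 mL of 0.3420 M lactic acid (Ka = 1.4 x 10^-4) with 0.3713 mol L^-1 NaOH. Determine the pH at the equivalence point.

8.55

n(HC3H5O3) = 0.3420 x 0.02756 = 0.009426 mol; V(NaOH) at equivalence = 0.009426/0.3713 = 0.02539 L.
At equivalence all the acid is converted to C3H5O3-; total volume = 0.02756 + 0.02539 = 0.05295 L, so [C3H5O3-] = 0.009426/0.05295 = 0.1780 M.
Kb = Kw/Ka = 1.0e-14 / 1.4 x 10^-4 = 7.14e-11.
[OH^-] = sqrt(Kb x [C3H5O3-]) = sqrt(7.14e-11 x 0.1780) = 3.57e-6 M.
pOH = 5.45, so pH = 14.00 - 5.45 = 8.55.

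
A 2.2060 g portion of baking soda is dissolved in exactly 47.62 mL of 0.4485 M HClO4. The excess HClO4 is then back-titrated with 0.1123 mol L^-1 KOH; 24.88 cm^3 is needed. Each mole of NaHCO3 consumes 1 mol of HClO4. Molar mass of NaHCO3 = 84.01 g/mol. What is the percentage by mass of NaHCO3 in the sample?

70.7%

Total n(HClO4) added = 0.4485 x 0.04762 = 0.02136 mol.
n(KOH) used = 0.1123 x 0.02488 = 0.002794 mol, which equals the excess n(HClO4).
So n(HClO4) consumed by the sample = 0.02136 - 0.002794 = 0.01856 mol.
n(NaHCO3) = 0.01856 / 1 = 0.01856 mol.
mass NaHCO3 = 0.01856 x 84.01 = 1.560 g, so %NaHCO3 = 1.560/2.2060 x 100 = 70.7%.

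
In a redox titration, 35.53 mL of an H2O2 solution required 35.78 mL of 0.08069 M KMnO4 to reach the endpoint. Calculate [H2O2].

n(KMnO4) = 0.08069 x 0.03578 = 0.002887 mol.
From the balanced equation, 2 mol KMnO4 reacts with 5 mol H2O2, so n(H2O2) = 0.002887 x 5/2 = 0.007218 mol.
[H2O2] = 0.007218 / 0.03553 L = 0.203 M.

0.203 M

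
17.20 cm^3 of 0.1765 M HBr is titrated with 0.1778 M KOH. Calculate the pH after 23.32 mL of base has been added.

12.44

n(acid) = 0.1765 x 0.01720 = 0.003036 mol; n(KOH) added = 0.1778 x 0.02332 = 0.004146 mol.
Base is in excess by 0.004146 - 0.003036 = 0.001110 mol in a total volume of 0.04052 L.
[OH^-] = 0.001110/0.04052 = 0.02741 M, so pOH = 1.56 and pH = 14.00 - 1.56 = 12.44.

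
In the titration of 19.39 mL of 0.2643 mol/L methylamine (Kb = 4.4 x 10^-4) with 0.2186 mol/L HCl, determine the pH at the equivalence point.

n(CH3NH2) = 0.2643 x 0.01939 = 0.005125 mol; V(HCl) at equivalence = 0.005125/0.2186 = 0.02344 L.
At equivalence the base is fully converted to CH3NH3+; total volume = 0.04283 L, so [CH3NH3+] = 0.005125/0.04283 = 0.1196 M.
Ka(CH3NH3+) = Kw/Kb = 1.0e-14 / 4.4 x 10^-4 = 2.27e-11.
[H^+] = sqrt(Ka x [CH3NH3+]) = sqrt(2.27e-11 x 0.1196) = 1.65e-6 M.
pH = -log(1.65e-6) = 5.78.

5.78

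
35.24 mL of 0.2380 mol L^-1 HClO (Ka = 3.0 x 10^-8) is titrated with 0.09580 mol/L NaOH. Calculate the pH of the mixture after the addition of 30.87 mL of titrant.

Initial n(HClO) = 0.2380 x 0.03524 = 0.008387 mol.
n(NaOH) added = 0.09580 x 0.03087 = 0.002957 mol, converting that many moles of HClO to ClO-.
Remaining n(HClO) = 0.005430 mol; n(ClO-) = 0.002957 mol.
By Henderson-Hasselbalch, pH = pKa + log([A^-]/[HA]) = 7.52 + log(0.002957/0.005430) = 7.52 + (-0.26) = 7.26.

7.26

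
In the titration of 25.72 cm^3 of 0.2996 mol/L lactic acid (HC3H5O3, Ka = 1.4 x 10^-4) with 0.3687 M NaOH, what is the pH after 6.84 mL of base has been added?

Initial n(HC3H5O3) = 0.2996 x 0.02572 = 0.007706 mol.
n(NaOH) added = 0.3687 x 0.006840 = 0.002522 mol, converting that many moles of HC3H5O3 to C3H5O3-.
Remaining n(HC3H5O3) = 0.005184 mol; n(C3H5O3-) = 0.002522 mol.
By Henderson-Hasselbalch, pH = pKa + log([A^-]/[HA]) = 3.85 + log(0.002522/0.005184) = 3.85 + (-0.31) = 3.54.

3.54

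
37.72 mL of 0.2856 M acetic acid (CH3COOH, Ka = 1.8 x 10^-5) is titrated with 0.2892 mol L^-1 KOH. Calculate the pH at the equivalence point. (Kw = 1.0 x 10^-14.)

n(CH3COOH) = 0.2856 x 0.03772 = 0.01077 mol; V(KOH) at equivalence = 0.01077/0.2892 = 0.03725 L.
At equivalence all the acid is converted to CH3COO-; total volume = 0.03772 + 0.03725 = 0.07497 L, so [CH3COO-] = 0.01077/0.07497 = 0.1437 M.
Kb = Kw/Ka = 1.0e-14 / 1.8 x 10^-5 = 5.56e-10.
[OH^-] = sqrt(Kb x [CH3COO-]) = sqrt(5.56e-10 x 0.1437) = 8.93e-6 M.
pOH = 5.05, so pH = 14.00 - 5.05 = 8.95.

8.95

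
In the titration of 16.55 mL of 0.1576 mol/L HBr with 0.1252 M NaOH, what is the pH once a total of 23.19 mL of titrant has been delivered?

n(acid) = 0.1576 x 0.01655 = 0.002608 mol; n(NaOH) added = 0.1252 x 0.02319 = 0.002903 mol.
Base is in excess by 0.002903 - 0.002608 = 0.0002951 mol in a total volume of 0.03974 L.
[OH^-] = 0.0002951/0.03974 = 0.007426 M, so pOH = 2.13 and pH = 14.00 - 2.13 = 11.87.

11.87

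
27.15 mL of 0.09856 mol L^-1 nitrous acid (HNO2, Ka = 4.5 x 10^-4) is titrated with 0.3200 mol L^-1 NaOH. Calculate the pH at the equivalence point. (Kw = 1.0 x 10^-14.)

n(HNO2) = 0.09856 x 0.02715 = 0.002676 mol; V(NaOH) at equivalence = 0.002676/0.3200 = 0.008362 L.
At equivalence all the acid is converted to NO2-; total volume = 0.02715 + 0.008362 = 0.03551 L, so [NO2-] = 0.002676/0.03551 = 0.07535 M.
Kb = Kw/Ka = 1.0e-14 / 4.5 x 10^-4 = 2.22e-11.
[OH^-] = sqrt(Kb x [NO2-]) = sqrt(2.22e-11 x 0.07535) = 1.29e-6 M.
pOH = 5.89, so pH = 14.00 - 5.89 = 8.11.

8.11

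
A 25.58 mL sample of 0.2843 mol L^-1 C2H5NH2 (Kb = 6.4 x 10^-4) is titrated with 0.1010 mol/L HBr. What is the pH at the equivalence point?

5.97

n(C2H5NH2) = 0.2843 x 0.02558 = 0.007272 mol; V(HBr) at equivalence = 0.007272/0.1010 = 0.07200 L.
At equivalence the base is fully converted to C2H5NH3+; total volume = 0.09758 L, so [C2H5NH3+] = 0.007272/0.09758 = 0.07452 M.
Ka(C2H5NH3+) = Kw/Kb = 1.0e-14 / 6.4 x 10^-4 = 1.56e-11.
[H^+] = sqrt(Ka x [C2H5NH3+]) = sqrt(1.56e-11 x 0.07452) = 1.08e-6 M.
pH = -log(1.08e-6) = 5.97.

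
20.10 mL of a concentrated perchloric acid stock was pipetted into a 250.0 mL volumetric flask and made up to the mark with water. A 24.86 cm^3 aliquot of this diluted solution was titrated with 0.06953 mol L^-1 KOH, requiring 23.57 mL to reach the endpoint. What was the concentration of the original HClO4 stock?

0.820 M

n(KOH) = 0.06953 x 0.02357 = 0.001639 mol.
n(HClO4) in the aliquot = 0.001639 mol.
[diluted HClO4] = 0.001639 / 0.02486 = 0.06592 M.
Dilution factor = 250.0/20.10 = 12.44, so [stock] = 0.06592 x 12.44 = 0.820 M.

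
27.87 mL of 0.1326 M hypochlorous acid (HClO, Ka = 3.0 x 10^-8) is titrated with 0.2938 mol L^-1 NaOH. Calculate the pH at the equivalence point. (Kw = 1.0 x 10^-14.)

10.24

n(HClO) = 0.1326 x 0.02787 = 0.003696 mol; V(NaOH) at equivalence = 0.003696/0.2938 = 0.01258 L.
At equivalence all the acid is converted to ClO-; total volume = 0.02787 + 0.01258 = 0.04045 L, so [ClO-] = 0.003696/0.04045 = 0.09136 M.
Kb = Kw/Ka = 1.0e-14 / 3.0 x 10^-8 = 3.33e-7.
[OH^-] = sqrt(Kb x [ClO-]) = sqrt(3.33e-7 x 0.09136) = 0.000175 M.
pOH = 3.76, so pH = 14.00 - 3.76 = 10.24.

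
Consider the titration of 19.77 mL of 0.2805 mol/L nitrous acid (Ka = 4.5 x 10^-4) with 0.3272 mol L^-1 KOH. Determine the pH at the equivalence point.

n(HNO2) = 0.2805 x 0.01977 = 0.005545 mol; V(KOH) at equivalence = 0.005545/0.3272 = 0.01695 L.
At equivalence all the acid is converted to NO2-; total volume = 0.01977 + 0.01695 = 0.03672 L, so [NO2-] = 0.005545/0.03672 = 0.1510 M.
Kb = Kw/Ka = 1.0e-14 / 4.5 x 10^-4 = 2.22e-11.
[OH^-] = sqrt(Kb x [NO2-]) = sqrt(2.22e-11 x 0.1510) = 1.83e-6 M.
pOH = 5.74, so pH = 14.00 - 5.74 = 8.26.

8.26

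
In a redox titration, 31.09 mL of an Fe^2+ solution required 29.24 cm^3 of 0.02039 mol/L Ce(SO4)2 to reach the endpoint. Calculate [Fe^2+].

0.0192 M

n(Ce(SO4)2) = 0.02039 x 0.02924 = 0.0005962 mol.
From the balanced equation, 1 mol Ce(SO4)2 reacts with 1 mol Fe^2+, so n(Fe^2+) = 0.0005962 x 1/1 = 0.0005962 mol.
[Fe^2+] = 0.0005962 / 0.03109 L = 0.0192 M.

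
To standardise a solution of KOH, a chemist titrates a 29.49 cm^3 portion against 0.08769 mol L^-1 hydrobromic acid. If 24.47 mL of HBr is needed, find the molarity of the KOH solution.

0.0728 M

n(HBr) delivered = 0.08769 x 0.02447 = 0.002146 mol.
For a 1:1 reaction, n(KOH) = 0.002146 mol.
[KOH] = 0.002146 mol / 0.02949 L = 0.0728 M.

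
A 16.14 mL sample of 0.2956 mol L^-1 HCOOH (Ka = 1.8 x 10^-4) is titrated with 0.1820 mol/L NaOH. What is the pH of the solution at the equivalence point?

n(HCOOH) = 0.2956 x 0.01614 = 0.004771 mol; V(NaOH) at equivalence = 0.004771/0.1820 = 0.02621 L.
At equivalence all the acid is converted to HCOO-; total volume = 0.01614 + 0.02621 = 0.04235 L, so [HCOO-] = 0.004771/0.04235 = 0.1126 M.
Kb = Kw/Ka = 1.0e-14 / 1.8 x 10^-4 = 5.56e-11.
[OH^-] = sqrt(Kb x [HCOO-]) = sqrt(5.56e-11 x 0.1126) = 2.50e-6 M.
pOH = 5.60, so pH = 14.00 - 5.60 = 8.40.

8.40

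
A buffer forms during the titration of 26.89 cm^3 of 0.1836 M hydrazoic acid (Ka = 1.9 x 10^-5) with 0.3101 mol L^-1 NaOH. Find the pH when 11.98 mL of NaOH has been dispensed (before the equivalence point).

5.20

Initial n(HN3) = 0.1836 x 0.02689 = 0.004937 mol.
n(NaOH) added = 0.3101 x 0.01198 = 0.003715 mol, converting that many moles of HN3 to N3-.
Remaining n(HN3) = 0.001222 mol; n(N3-) = 0.003715 mol.
By Henderson-Hasselbalch, pH = pKa + log([A^-]/[HA]) = 4.72 + log(0.003715/0.001222) = 4.72 + (+0.48) = 5.20.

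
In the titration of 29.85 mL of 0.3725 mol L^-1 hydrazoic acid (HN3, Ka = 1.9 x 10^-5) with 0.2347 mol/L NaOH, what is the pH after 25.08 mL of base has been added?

Initial n(HN3) = 0.3725 x 0.02985 = 0.01112 mol.
n(NaOH) added = 0.2347 x 0.02508 = 0.005886 mol, converting that many moles of HN3 to N3-.
Remaining n(HN3) = 0.005233 mol; n(N3-) = 0.005886 mol.
By Henderson-Hasselbalch, pH = pKa + log([A^-]/[HA]) = 4.72 + log(0.005886/0.005233) = 4.72 + (+0.05) = 4.77.

4.77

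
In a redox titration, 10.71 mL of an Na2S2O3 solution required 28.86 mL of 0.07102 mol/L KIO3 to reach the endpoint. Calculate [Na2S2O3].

n(KIO3) = 0.07102 x 0.02886 = 0.002050 mol.
From the balanced equation, 1 mol KIO3 reacts with 6 mol Na2S2O3, so n(Na2S2O3) = 0.002050 x 6/1 = 0.01230 mol.
[Na2S2O3] = 0.01230 / 0.01071 L = 1.15 M.

1.15 M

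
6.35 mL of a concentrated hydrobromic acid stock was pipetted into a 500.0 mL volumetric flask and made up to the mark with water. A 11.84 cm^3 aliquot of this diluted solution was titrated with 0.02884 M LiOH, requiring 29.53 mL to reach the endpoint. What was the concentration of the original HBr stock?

5.66 M

n(LiOH) = 0.02884 x 0.02953 = 0.0008516 mol.
n(HBr) in the aliquot = 0.0008516 mol.
[diluted HBr] = 0.0008516 / 0.01184 = 0.07193 M.
Dilution factor = 500.0/6.350 = 78.74, so [stock] = 0.07193 x 78.74 = 5.66 M.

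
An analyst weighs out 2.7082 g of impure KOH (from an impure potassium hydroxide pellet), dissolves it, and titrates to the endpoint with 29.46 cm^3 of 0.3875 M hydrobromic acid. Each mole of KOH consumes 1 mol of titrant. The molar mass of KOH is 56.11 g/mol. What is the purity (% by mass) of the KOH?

23.7%

n(HBr) = 0.3875 x 0.02946 = 0.01142 mol.
n(KOH) = 0.01142 / 1 = 0.01142 mol.
mass of KOH = 0.01142 x 56.11 = 0.6405 g.
% purity = 0.6405 / 2.7082 x 100 = 23.7%.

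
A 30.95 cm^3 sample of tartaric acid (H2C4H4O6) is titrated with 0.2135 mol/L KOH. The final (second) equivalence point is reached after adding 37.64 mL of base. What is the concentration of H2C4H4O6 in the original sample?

0.130 M

n(KOH) = 0.2135 x 0.03764 = 0.008036 mol.
At the final (second) equivalence point, 2 mol OH^- react per mol H2C4H4O6, so n(H2C4H4O6) = 0.008036 / 2 = 0.004018 mol.
[H2C4H4O6] = 0.004018 / 0.03095 L = 0.130 M.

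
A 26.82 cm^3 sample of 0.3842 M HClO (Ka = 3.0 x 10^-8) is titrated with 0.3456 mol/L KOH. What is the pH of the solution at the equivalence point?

10.39

n(HClO) = 0.3842 x 0.02682 = 0.01030 mol; V(KOH) at equivalence = 0.01030/0.3456 = 0.02982 L.
At equivalence all the acid is converted to ClO-; total volume = 0.02682 + 0.02982 = 0.05664 L, so [ClO-] = 0.01030/0.05664 = 0.1819 M.
Kb = Kw/Ka = 1.0e-14 / 3.0 x 10^-8 = 3.33e-7.
[OH^-] = sqrt(Kb x [ClO-]) = sqrt(3.33e-7 x 0.1819) = 0.000246 M.
pOH = 3.61, so pH = 14.00 - 3.61 = 10.39.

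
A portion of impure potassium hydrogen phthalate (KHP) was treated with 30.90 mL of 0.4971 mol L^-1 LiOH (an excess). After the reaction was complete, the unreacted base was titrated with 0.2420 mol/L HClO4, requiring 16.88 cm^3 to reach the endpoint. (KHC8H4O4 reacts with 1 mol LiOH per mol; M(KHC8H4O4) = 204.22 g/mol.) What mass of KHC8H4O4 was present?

2.30 g

Total n(LiOH) added = 0.4971 x 0.03090 = 0.01536 mol.
n(HClO4) used = 0.2420 x 0.01688 = 0.004085 mol, which equals the excess n(LiOH).
So n(LiOH) consumed by the sample = 0.01536 - 0.004085 = 0.01128 mol.
n(KHC8H4O4) = 0.01128 / 1 = 0.01128 mol.
mass = 0.01128 mol x 204.22 g/mol = 2.30 g.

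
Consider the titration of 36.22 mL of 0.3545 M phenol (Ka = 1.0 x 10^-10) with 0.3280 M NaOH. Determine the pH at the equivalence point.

n(C6H5OH) = 0.3545 x 0.03622 = 0.01284 mol; V(NaOH) at equivalence = 0.01284/0.3280 = 0.03915 L.
At equivalence all the acid is converted to C6H5O-; total volume = 0.03622 + 0.03915 = 0.07537 L, so [C6H5O-] = 0.01284/0.07537 = 0.1704 M.
Kb = Kw/Ka = 1.0e-14 / 1.0 x 10^-10 = 0.000100.
[OH^-] = sqrt(Kb x [C6H5O-]) = sqrt(0.000100 x 0.1704) = 0.00413 M.
pOH = 2.38, so pH = 14.00 - 2.38 = 11.62.

11.62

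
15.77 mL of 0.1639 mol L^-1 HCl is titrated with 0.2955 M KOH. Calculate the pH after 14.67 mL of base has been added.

n(acid) = 0.1639 x 0.01577 = 0.002585 mol; n(KOH) added = 0.2955 x 0.01467 = 0.004335 mol.
Base is in excess by 0.004335 - 0.002585 = 0.001750 mol in a total volume of 0.03044 L.
[OH^-] = 0.001750/0.03044 = 0.05750 M, so pOH = 1.24 and pH = 14.00 - 1.24 = 12.76.

12.76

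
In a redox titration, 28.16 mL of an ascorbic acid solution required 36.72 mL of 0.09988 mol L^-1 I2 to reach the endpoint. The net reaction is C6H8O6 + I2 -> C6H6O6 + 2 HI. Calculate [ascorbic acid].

0.130 M

n(I2) = 0.09988 x 0.03672 = 0.003668 mol.
From the balanced equation, 1 mol I2 reacts with 1 mol ascorbic acid, so n(ascorbic acid) = 0.003668 x 1/1 = 0.003668 mol.
[ascorbic acid] = 0.003668 / 0.02816 L = 0.130 M.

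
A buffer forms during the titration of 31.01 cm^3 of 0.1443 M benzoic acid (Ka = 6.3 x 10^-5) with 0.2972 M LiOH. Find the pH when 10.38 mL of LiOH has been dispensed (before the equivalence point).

4.55

Initial n(C6H5COOH) = 0.1443 x 0.03101 = 0.004475 mol.
n(LiOH) added = 0.2972 x 0.01038 = 0.003085 mol, converting that many moles of C6H5COOH to C6H5COO-.
Remaining n(C6H5COOH) = 0.001390 mol; n(C6H5COO-) = 0.003085 mol.
By Henderson-Hasselbalch, pH = pKa + log([A^-]/[HA]) = 4.20 + log(0.003085/0.001390) = 4.20 + (+0.35) = 4.55.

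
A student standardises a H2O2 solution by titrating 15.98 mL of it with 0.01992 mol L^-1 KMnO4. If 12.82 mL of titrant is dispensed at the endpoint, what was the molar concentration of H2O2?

n(KMnO4) = 0.01992 x 0.01282 = 0.0002554 mol.
From the balanced equation, 2 mol KMnO4 reacts with 5 mol H2O2, so n(H2O2) = 0.0002554 x 5/2 = 0.0006384 mol.
[H2O2] = 0.0006384 / 0.01598 L = 0.0400 M.

0.0400 M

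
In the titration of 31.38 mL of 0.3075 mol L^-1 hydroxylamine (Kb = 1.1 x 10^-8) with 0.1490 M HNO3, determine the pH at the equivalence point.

3.52

n(NH2OH) = 0.3075 x 0.03138 = 0.009649 mol; V(HNO3) at equivalence = 0.009649/0.1490 = 0.06476 L.
At equivalence the base is fully converted to NH3OH+; total volume = 0.09614 L, so [NH3OH+] = 0.009649/0.09614 = 0.1004 M.
Ka(NH3OH+) = Kw/Kb = 1.0e-14 / 1.1 x 10^-8 = 9.09e-7.
[H^+] = sqrt(Ka x [NH3OH+]) = sqrt(9.09e-7 x 0.1004) = 0.000302 M.
pH = -log(0.000302) = 3.52.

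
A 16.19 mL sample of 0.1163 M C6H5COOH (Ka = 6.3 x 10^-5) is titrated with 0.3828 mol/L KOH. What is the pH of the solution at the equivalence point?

n(C6H5COOH) = 0.1163 x 0.01619 = 0.001883 mol; V(KOH) at equivalence = 0.001883/0.3828 = 0.004919 L.
At equivalence all the acid is converted to C6H5COO-; total volume = 0.01619 + 0.004919 = 0.02111 L, so [C6H5COO-] = 0.001883/0.02111 = 0.08920 M.
Kb = Kw/Ka = 1.0e-14 / 6.3 x 10^-5 = 1.59e-10.
[OH^-] = sqrt(Kb x [C6H5COO-]) = sqrt(1.59e-10 x 0.08920) = 3.76e-6 M.
pOH = 5.42, so pH = 14.00 - 5.42 = 8.58.

8.58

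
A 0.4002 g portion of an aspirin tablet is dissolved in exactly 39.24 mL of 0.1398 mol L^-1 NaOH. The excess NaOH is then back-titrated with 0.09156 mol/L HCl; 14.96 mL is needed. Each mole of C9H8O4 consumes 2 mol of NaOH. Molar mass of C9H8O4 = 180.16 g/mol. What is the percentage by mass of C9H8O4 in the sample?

92.6%

Total n(NaOH) added = 0.1398 x 0.03924 = 0.005486 mol.
n(HCl) used = 0.09156 x 0.01496 = 0.001370 mol, which equals the excess n(NaOH).
So n(NaOH) consumed by the sample = 0.005486 - 0.001370 = 0.004116 mol.
n(C9H8O4) = 0.004116 / 2 = 0.002058 mol.
mass C9H8O4 = 0.002058 x 180.16 = 0.3708 g, so %C9H8O4 = 0.3708/0.4002 x 100 = 92.6%.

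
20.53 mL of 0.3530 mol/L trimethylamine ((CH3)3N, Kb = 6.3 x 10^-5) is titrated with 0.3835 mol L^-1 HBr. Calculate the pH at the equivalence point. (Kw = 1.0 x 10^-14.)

n((CH3)3N) = 0.3530 x 0.02053 = 0.007247 mol; V(HBr) at equivalence = 0.007247/0.3835 = 0.01890 L.
At equivalence the base is fully converted to (CH3)3NH+; total volume = 0.03943 L, so [(CH3)3NH+] = 0.007247/0.03943 = 0.1838 M.
Ka((CH3)3NH+) = Kw/Kb = 1.0e-14 / 6.3 x 10^-5 = 1.59e-10.
[H^+] = sqrt(Ka x [(CH3)3NH+]) = sqrt(1.59e-10 x 0.1838) = 5.40e-6 M.
pH = -log(5.40e-6) = 5.27.

5.27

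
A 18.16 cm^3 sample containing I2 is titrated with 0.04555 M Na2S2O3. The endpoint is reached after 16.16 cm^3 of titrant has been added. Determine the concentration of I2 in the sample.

0.0203 M

n(Na2S2O3) = 0.04555 x 0.01616 = 0.0007361 mol.
From the balanced equation, 2 mol Na2S2O3 reacts with 1 mol I2, so n(I2) = 0.0007361 x 1/2 = 0.0003680 mol.
[I2] = 0.0003680 / 0.01816 L = 0.0203 M.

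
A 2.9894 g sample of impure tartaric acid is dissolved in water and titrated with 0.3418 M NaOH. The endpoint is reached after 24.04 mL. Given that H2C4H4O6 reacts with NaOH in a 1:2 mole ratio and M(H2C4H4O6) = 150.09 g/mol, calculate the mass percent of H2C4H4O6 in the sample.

20.6%

n(NaOH) = 0.3418 x 0.02404 = 0.008217 mol.
n(H2C4H4O6) = 0.008217 / 2 = 0.004108 mol.
mass of H2C4H4O6 = 0.004108 x 150.09 = 0.6166 g.
% purity = 0.6166 / 2.9894 x 100 = 20.6%.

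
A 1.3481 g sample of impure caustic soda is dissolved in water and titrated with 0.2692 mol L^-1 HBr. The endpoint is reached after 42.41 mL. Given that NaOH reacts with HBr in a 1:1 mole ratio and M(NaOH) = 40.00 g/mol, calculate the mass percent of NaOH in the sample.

33.9%

n(HBr) = 0.2692 x 0.04241 = 0.01142 mol.
n(NaOH) = 0.01142 / 1 = 0.01142 mol.
mass of NaOH = 0.01142 x 40.00 = 0.4567 g.
% purity = 0.4567 / 1.3481 x 100 = 33.9%.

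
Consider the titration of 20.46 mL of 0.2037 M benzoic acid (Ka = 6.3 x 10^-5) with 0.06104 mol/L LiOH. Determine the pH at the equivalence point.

8.44

n(C6H5COOH) = 0.2037 x 0.02046 = 0.004168 mol; V(LiOH) at equivalence = 0.004168/0.06104 = 0.06828 L.
At equivalence all the acid is converted to C6H5COO-; total volume = 0.02046 + 0.06828 = 0.08874 L, so [C6H5COO-] = 0.004168/0.08874 = 0.04697 M.
Kb = Kw/Ka = 1.0e-14 / 6.3 x 10^-5 = 1.59e-10.
[OH^-] = sqrt(Kb x [C6H5COO-]) = sqrt(1.59e-10 x 0.04697) = 2.73e-6 M.
pOH = 5.56, so pH = 14.00 - 5.56 = 8.44.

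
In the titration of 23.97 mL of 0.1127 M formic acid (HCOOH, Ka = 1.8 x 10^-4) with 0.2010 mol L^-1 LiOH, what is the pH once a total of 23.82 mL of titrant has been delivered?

n(acid) = 0.1127 x 0.02397 = 0.002701 mol; n(LiOH) added = 0.2010 x 0.02382 = 0.004788 mol.
Base is in excess by 0.004788 - 0.002701 = 0.002086 mol in a total volume of 0.04779 L.
[OH^-] = 0.002086/0.04779 = 0.04366 M, so pOH = 1.36 and pH = 14.00 - 1.36 = 12.64.

12.64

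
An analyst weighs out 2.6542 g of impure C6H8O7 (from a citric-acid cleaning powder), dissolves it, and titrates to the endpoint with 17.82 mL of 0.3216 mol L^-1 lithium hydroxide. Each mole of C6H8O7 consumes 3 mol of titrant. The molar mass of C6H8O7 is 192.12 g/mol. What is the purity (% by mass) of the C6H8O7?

13.8%

n(LiOH) = 0.3216 x 0.01782 = 0.005731 mol.
n(C6H8O7) = 0.005731 / 3 = 0.001910 mol.
mass of C6H8O7 = 0.001910 x 192.12 = 0.3670 g.
% purity = 0.3670 / 2.6542 x 100 = 13.8%.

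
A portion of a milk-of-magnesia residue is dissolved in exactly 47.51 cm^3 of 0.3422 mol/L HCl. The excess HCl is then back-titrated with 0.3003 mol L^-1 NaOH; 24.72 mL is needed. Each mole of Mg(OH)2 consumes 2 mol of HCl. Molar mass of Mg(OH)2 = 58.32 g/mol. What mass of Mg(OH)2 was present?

0.258 g

Total n(HCl) added = 0.3422 x 0.04751 = 0.01626 mol.
n(NaOH) used = 0.3003 x 0.02472 = 0.007423 mol, which equals the excess n(HCl).
So n(HCl) consumed by the sample = 0.01626 - 0.007423 = 0.008835 mol.
n(Mg(OH)2) = 0.008835 / 2 = 0.004417 mol.
mass = 0.004417 mol x 58.32 g/mol = 0.258 g.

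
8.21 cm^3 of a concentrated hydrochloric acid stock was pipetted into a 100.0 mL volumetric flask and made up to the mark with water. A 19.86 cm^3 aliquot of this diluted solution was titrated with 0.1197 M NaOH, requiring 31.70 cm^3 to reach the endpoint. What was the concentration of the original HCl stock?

2.33 M

n(NaOH) = 0.1197 x 0.03170 = 0.003794 mol.
n(HCl) in the aliquot = 0.003794 mol.
[diluted HCl] = 0.003794 / 0.01986 = 0.1911 M.
Dilution factor = 100.0/8.210 = 12.18, so [stock] = 0.1911 x 12.18 = 2.33 M.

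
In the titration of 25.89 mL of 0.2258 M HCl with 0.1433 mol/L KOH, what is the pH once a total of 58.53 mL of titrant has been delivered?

12.48

n(acid) = 0.2258 x 0.02589 = 0.005846 mol; n(KOH) added = 0.1433 x 0.05853 = 0.008387 mol.
Base is in excess by 0.008387 - 0.005846 = 0.002541 mol in a total volume of 0.08442 L.
[OH^-] = 0.002541/0.08442 = 0.03010 M, so pOH = 1.52 and pH = 14.00 - 1.52 = 12.48.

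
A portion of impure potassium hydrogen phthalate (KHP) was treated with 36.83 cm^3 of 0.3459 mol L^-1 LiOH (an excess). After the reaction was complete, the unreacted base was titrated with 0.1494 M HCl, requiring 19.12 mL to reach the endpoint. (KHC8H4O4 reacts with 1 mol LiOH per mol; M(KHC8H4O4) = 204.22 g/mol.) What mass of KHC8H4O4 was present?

2.02 g

Total n(LiOH) added = 0.3459 x 0.03683 = 0.01274 mol.
n(HCl) used = 0.1494 x 0.01912 = 0.002857 mol, which equals the excess n(LiOH).
So n(LiOH) consumed by the sample = 0.01274 - 0.002857 = 0.009883 mol.
n(KHC8H4O4) = 0.009883 / 1 = 0.009883 mol.
mass = 0.009883 mol x 204.22 g/mol = 2.02 g.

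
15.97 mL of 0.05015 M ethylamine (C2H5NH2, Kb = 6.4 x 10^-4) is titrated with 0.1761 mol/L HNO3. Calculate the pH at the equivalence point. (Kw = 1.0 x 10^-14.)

n(C2H5NH2) = 0.05015 x 0.01597 = 0.0008009 mol; V(HNO3) at equivalence = 0.0008009/0.1761 = 0.004548 L.
At equivalence the base is fully converted to C2H5NH3+; total volume = 0.02052 L, so [C2H5NH3+] = 0.0008009/0.02052 = 0.03903 M.
Ka(C2H5NH3+) = Kw/Kb = 1.0e-14 / 6.4 x 10^-4 = 1.56e-11.
[H^+] = sqrt(Ka x [C2H5NH3+]) = sqrt(1.56e-11 x 0.03903) = 7.81e-7 M.
pH = -log(7.81e-7) = 6.11.

6.11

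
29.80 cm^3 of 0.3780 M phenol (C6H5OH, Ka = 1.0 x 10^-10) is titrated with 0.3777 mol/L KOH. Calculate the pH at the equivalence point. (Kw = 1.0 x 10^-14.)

n(C6H5OH) = 0.3780 x 0.02980 = 0.01126 mol; V(KOH) at equivalence = 0.01126/0.3777 = 0.02982 L.
At equivalence all the acid is converted to C6H5O-; total volume = 0.02980 + 0.02982 = 0.05962 L, so [C6H5O-] = 0.01126/0.05962 = 0.1889 M.
Kb = Kw/Ka = 1.0e-14 / 1.0 x 10^-10 = 0.000100.
[OH^-] = sqrt(Kb x [C6H5O-]) = sqrt(0.000100 x 0.1889) = 0.00435 M.
pOH = 2.36, so pH = 14.00 - 2.36 = 11.64.

11.64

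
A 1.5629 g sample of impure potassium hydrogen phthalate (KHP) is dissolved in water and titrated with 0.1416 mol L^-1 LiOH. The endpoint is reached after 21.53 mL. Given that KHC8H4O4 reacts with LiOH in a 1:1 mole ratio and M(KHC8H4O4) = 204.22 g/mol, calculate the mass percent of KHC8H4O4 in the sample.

n(LiOH) = 0.1416 x 0.02153 = 0.003049 mol.
n(KHC8H4O4) = 0.003049 / 1 = 0.003049 mol.
mass of KHC8H4O4 = 0.003049 x 204.22 = 0.6226 g.
% purity = 0.6226 / 1.5629 x 100 = 39.8%.

39.8%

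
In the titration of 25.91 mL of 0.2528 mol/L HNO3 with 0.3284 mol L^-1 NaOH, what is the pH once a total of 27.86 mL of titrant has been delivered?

12.68

n(acid) = 0.2528 x 0.02591 = 0.006550 mol; n(NaOH) added = 0.3284 x 0.02786 = 0.009149 mol.
Base is in excess by 0.009149 - 0.006550 = 0.002599 mol in a total volume of 0.05377 L.
[OH^-] = 0.002599/0.05377 = 0.04834 M, so pOH = 1.32 and pH = 14.00 - 1.32 = 12.68.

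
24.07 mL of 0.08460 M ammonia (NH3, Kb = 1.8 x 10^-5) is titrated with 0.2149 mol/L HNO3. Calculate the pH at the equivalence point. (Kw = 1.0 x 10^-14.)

5.24

n(NH3) = 0.08460 x 0.02407 = 0.002036 mol; V(HNO3) at equivalence = 0.002036/0.2149 = 0.009476 L.
At equivalence the base is fully converted to NH4+; total volume = 0.03355 L, so [NH4+] = 0.002036/0.03355 = 0.06070 M.
Ka(NH4+) = Kw/Kb = 1.0e-14 / 1.8 x 10^-5 = 5.56e-10.
[H^+] = sqrt(Ka x [NH4+]) = sqrt(5.56e-10 x 0.06070) = 5.81e-6 M.
pH = -log(5.81e-6) = 5.24.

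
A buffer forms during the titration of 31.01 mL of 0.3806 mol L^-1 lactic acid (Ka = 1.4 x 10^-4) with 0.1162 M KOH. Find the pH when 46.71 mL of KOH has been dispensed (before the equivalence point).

3.78

Initial n(HC3H5O3) = 0.3806 x 0.03101 = 0.01180 mol.
n(KOH) added = 0.1162 x 0.04671 = 0.005428 mol, converting that many moles of HC3H5O3 to C3H5O3-.
Remaining n(HC3H5O3) = 0.006375 mol; n(C3H5O3-) = 0.005428 mol.
By Henderson-Hasselbalch, pH = pKa + log([A^-]/[HA]) = 3.85 + log(0.005428/0.006375) = 3.85 + (-0.07) = 3.78.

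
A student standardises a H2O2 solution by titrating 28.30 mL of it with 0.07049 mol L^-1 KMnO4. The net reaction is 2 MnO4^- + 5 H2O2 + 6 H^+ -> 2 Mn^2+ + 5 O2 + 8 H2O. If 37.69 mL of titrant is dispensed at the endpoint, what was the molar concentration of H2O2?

n(KMnO4) = 0.07049 x 0.03769 = 0.002657 mol.
From the balanced equation, 2 mol KMnO4 reacts with 5 mol H2O2, so n(H2O2) = 0.002657 x 5/2 = 0.006642 mol.
[H2O2] = 0.006642 / 0.02830 L = 0.235 M.

0.235 M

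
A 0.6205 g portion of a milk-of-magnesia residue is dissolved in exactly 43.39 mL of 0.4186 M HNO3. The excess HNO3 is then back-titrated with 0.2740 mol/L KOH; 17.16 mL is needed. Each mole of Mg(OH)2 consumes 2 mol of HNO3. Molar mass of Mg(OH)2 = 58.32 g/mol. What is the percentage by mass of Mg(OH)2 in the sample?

Total n(HNO3) added = 0.4186 x 0.04339 = 0.01816 mol.
n(KOH) used = 0.2740 x 0.01716 = 0.004702 mol, which equals the excess n(HNO3).
So n(HNO3) consumed by the sample = 0.01816 - 0.004702 = 0.01346 mol.
n(Mg(OH)2) = 0.01346 / 2 = 0.006731 mol.
mass Mg(OH)2 = 0.006731 x 58.32 = 0.3925 g, so %Mg(OH)2 = 0.3925/0.6205 x 100 = 63.3%.

63.3%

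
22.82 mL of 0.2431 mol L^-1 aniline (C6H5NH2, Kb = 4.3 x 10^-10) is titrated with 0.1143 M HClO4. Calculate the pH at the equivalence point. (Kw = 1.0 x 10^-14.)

n(C6H5NH2) = 0.2431 x 0.02282 = 0.005548 mol; V(HClO4) at equivalence = 0.005548/0.1143 = 0.04853 L.
At equivalence the base is fully converted to C6H5NH3+; total volume = 0.07135 L, so [C6H5NH3+] = 0.005548/0.07135 = 0.07775 M.
Ka(C6H5NH3+) = Kw/Kb = 1.0e-14 / 4.3 x 10^-10 = 2.33e-5.
[H^+] = sqrt(Ka x [C6H5NH3+]) = sqrt(2.33e-5 x 0.07775) = 0.00134 M.
pH = -log(0.00134) = 2.87.

2.87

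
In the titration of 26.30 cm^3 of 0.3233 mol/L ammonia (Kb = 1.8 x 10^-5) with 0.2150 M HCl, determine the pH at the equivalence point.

n(NH3) = 0.3233 x 0.02630 = 0.008503 mol; V(HCl) at equivalence = 0.008503/0.2150 = 0.03955 L.
At equivalence the base is fully converted to NH4+; total volume = 0.06585 L, so [NH4+] = 0.008503/0.06585 = 0.1291 M.
Ka(NH4+) = Kw/Kb = 1.0e-14 / 1.8 x 10^-5 = 5.56e-10.
[H^+] = sqrt(Ka x [NH4+]) = sqrt(5.56e-10 x 0.1291) = 8.47e-6 M.
pH = -log(8.47e-6) = 5.07.

5.07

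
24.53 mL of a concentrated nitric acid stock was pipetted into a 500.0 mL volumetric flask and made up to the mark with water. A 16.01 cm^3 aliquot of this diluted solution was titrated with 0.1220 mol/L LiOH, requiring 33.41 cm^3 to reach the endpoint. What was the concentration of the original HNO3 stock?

n(LiOH) = 0.1220 x 0.03341 = 0.004076 mol.
n(HNO3) in the aliquot = 0.004076 mol.
[diluted HNO3] = 0.004076 / 0.01601 = 0.2546 M.
Dilution factor = 500.0/24.53 = 20.38, so [stock] = 0.2546 x 20.38 = 5.19 M.

5.19 M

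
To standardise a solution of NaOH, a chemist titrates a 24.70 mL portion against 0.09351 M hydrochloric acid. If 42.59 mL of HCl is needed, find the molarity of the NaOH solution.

0.161 M

n(HCl) delivered = 0.09351 x 0.04259 = 0.003983 mol.
For a 1:1 reaction, n(NaOH) = 0.003983 mol.
[NaOH] = 0.003983 mol / 0.02470 L = 0.161 M.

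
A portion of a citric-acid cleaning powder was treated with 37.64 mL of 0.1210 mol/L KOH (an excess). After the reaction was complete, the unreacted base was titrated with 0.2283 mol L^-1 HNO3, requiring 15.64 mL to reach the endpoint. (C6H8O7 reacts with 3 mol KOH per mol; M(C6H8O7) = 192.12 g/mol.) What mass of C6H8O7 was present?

0.0630 g

Total n(KOH) added = 0.1210 x 0.03764 = 0.004554 mol.
n(HNO3) used = 0.2283 x 0.01564 = 0.003571 mol, which equals the excess n(KOH).
So n(KOH) consumed by the sample = 0.004554 - 0.003571 = 0.0009838 mol.
n(C6H8O7) = 0.0009838 / 3 = 0.0003279 mol.
mass = 0.0003279 mol x 192.12 g/mol = 0.0630 g.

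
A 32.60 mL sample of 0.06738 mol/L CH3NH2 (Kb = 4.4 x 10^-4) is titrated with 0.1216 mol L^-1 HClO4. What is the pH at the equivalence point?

6.00

n(CH3NH2) = 0.06738 x 0.03260 = 0.002197 mol; V(HClO4) at equivalence = 0.002197/0.1216 = 0.01806 L.
At equivalence the base is fully converted to CH3NH3+; total volume = 0.05066 L, so [CH3NH3+] = 0.002197/0.05066 = 0.04336 M.
Ka(CH3NH3+) = Kw/Kb = 1.0e-14 / 4.4 x 10^-4 = 2.27e-11.
[H^+] = sqrt(Ka x [CH3NH3+]) = sqrt(2.27e-11 x 0.04336) = 9.93e-7 M.
pH = -log(9.93e-7) = 6.00.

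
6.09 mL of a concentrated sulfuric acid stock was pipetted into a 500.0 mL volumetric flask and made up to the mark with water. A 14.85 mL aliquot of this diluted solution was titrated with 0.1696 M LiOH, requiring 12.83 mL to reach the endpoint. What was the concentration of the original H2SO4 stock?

n(LiOH) = 0.1696 x 0.01283 = 0.002176 mol.
n(H2SO4) in the aliquot = 0.002176 x 1/2 = 0.001088 mol.
[diluted H2SO4] = 0.001088 / 0.01485 = 0.07326 M.
Dilution factor = 500.0/6.090 = 82.10, so [stock] = 0.07326 x 82.10 = 6.02 M.

6.02 M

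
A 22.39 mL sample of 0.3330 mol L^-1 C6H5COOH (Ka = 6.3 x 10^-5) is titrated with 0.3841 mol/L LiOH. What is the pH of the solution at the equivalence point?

8.73

n(C6H5COOH) = 0.3330 x 0.02239 = 0.007456 mol; V(LiOH) at equivalence = 0.007456/0.3841 = 0.01941 L.
At equivalence all the acid is converted to C6H5COO-; total volume = 0.02239 + 0.01941 = 0.04180 L, so [C6H5COO-] = 0.007456/0.04180 = 0.1784 M.
Kb = Kw/Ka = 1.0e-14 / 6.3 x 10^-5 = 1.59e-10.
[OH^-] = sqrt(Kb x [C6H5COO-]) = sqrt(1.59e-10 x 0.1784) = 5.32e-6 M.
pOH = 5.27, so pH = 14.00 - 5.27 = 8.73.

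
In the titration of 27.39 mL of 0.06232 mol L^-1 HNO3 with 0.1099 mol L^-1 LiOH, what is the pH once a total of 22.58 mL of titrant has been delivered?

n(acid) = 0.06232 x 0.02739 = 0.001707 mol; n(LiOH) added = 0.1099 x 0.02258 = 0.002482 mol.
Base is in excess by 0.002482 - 0.001707 = 0.0007746 mol in a total volume of 0.04997 L.
[OH^-] = 0.0007746/0.04997 = 0.01550 M, so pOH = 1.81 and pH = 14.00 - 1.81 = 12.19.

12.19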